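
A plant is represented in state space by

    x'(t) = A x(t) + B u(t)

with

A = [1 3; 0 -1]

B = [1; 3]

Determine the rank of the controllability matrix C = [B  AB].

2

AB = [[10], [-3]]
Controllability matrix C = [B  AB] = [[1, 10], [3, -3]]
det(C) = 1·(-3) - 10·3 = -3 - 30 = -33 ≠ 0, so rank(C) = 2.
rank(C) = 2 = n, so the pair (A, B) is completely controllable.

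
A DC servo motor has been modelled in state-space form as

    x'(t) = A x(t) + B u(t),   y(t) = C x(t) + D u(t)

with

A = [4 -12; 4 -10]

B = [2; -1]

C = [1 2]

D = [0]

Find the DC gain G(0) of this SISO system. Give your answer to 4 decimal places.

G(0) = C(-A)^{-1}B + D = -C A^{-1} B + D.
det A = 8, so A^{-1} = (1/8)·adj(A) = [[-5/4, 3/2], [-1/2, 1/2]]
A^{-1} B = [-4, -3/2]^T
C A^{-1} B = -7
G(0) = D - C A^{-1} B = 0 - (-7) = 7

7.0000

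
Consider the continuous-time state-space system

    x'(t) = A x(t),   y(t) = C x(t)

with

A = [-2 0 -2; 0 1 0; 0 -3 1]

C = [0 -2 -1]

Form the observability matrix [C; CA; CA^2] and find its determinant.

CA = [[0, 1, -1]]
CA^2 = [[0, 4, -1]]
Observability matrix O = [C; CA; CA^2] = [[0, -2, -1], [0, 1, -1], [0, 4, -1]]
Expanding along the first row, det(O) = 0·(1·(-1) - (-1)·4) - (-2)·(0·(-1) - (-1)·0) + (-1)·(0·4 - 1·0) = 0·3 - (-2)·0 + (-1)·0 = 0
Since det(O) = 0, rank(O) < 3 and the system is not completely observable.

0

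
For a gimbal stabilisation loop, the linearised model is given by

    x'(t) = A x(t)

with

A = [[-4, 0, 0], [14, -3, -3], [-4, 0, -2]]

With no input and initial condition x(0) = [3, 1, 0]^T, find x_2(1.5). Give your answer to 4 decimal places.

0.9144

det(sI - A) = s^3 - (tr A)s^2 + (M11 + M22 + M33)s - det A, where Mii is the 2×2 principal minor of A obtained by deleting row i and column i.
tr A = (-4) + (-3) + (-2) = -9; M11 = (-3)·(-2) - (-3)·0 = 6 - 0 = 6; M22 = (-4)·(-2) - 0·(-4) = 8 - 0 = 8; M33 = (-4)·(-3) - 0·14 = 12 - 0 = 12; sum of minors = 26.
det A = (-4)·((-3)·(-2) - (-3)·0) - 0·(14·(-2) - (-3)·(-4)) + 0·(14·0 - (-3)·(-4)) = (-4)·6 - 0·(-40) + 0·(-12) = -24.
So p(s) = det(sI - A) = s^3 + 9s^2 + 26s + 24.
Rational-root test: any integer root divides 24. Testing small divisors, s = -2 works: p(-2) = -8 + 36 + (-52) + 24 = 0, so (s + 2) is a factor.
Dividing, p(s) = (s + 2)(s^2 + 7s + 12).
Factor s^2 + 7s + 12: two numbers with sum -7 and product 12 are -3 and -4, so s^2 + 7s + 12 = (s + 3)(s + 4).
Hence p(s) = (s + 2) (s + 3) (s + 4), with roots -4, -3, -2.
The eigenvalues -4, -3, -2 are distinct and real, so A is diagonalisable and x(t) = e^{At} x(0) = V diag(e^{λ_i t}) V^{-1} x(0), where the columns of V are the eigenvectors.
λ = -4: A - (-4)I = [[0, 0, 0], [14, 1, -3], [-4, 0, 2]]. v must be orthogonal to every row; (row 2) × (row 3) = [2, -16, 4], so take v_1 = [1, -8, 2]^T.
λ = -3: A - (-3)I = [[-1, 0, 0], [14, 0, -3], [-4, 0, 1]]. v must be orthogonal to every row; (row 1) × (row 2) = [0, -3, 0], so take v_2 = [0, 1, 0]^T.
λ = -2: A - (-2)I = [[-2, 0, 0], [14, -1, -3], [-4, 0, 0]]. v must be orthogonal to every row; (row 1) × (row 2) = [0, -6, 2], so take v_3 = [0, 3, -1]^T.
V = [v_1 v_2 v_3] = [[1, 0, 0], [-8, 1, 3], [2, 0, -1]] has det V = -1, so V^{-1} = adj(V)/det V = [[1, 0, 0], [2, 1, 3], [2, 0, -1]].
Modal coordinates z(0) = V^{-1} x(0): 1·3 + 0·1 + 0·0 = 3; 2·3 + 1·1 + 3·0 = 7; 2·3 + 0·1 + (-1)·0 = 6; so z(0) = [3, 7, 6]^T.
x_2(t) = Σ_i (v_i)_2 · z_i(0) · e^{λ_i t} (row 2 of V times the modal terms).
x_2(1.5) = (-8)·3·e^{-4·1.5} + 1·7·e^{-3·1.5} + 3·6·e^{-2·1.5} = (-24)·0.002479 + 7·0.011109 + 18·0.049787 = 0.9144.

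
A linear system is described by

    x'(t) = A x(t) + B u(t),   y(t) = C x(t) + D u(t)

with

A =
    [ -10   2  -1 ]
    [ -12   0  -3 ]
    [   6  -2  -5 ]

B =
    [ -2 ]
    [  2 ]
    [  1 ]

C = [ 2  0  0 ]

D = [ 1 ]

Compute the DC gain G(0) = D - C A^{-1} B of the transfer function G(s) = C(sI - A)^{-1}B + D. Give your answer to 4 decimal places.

G(0) = C(-A)^{-1}B + D = -C A^{-1} B + D.
det A = -120, so A^{-1} = (1/-120)·adj(A) = [[1/20, -1/10, 1/20], [13/20, -7/15, 3/20], [-1/5, 1/15, -1/5]]
A^{-1} B = [-1/4, -25/12, 1/3]^T
C A^{-1} B = -1/2
G(0) = D - C A^{-1} B = 1 - (-1/2) = 3/2 ≈ 1.5000

1.5000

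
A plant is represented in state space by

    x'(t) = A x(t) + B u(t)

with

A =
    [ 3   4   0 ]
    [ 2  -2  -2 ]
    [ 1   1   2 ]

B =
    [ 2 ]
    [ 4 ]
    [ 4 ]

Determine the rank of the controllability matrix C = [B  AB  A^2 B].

AB = [[22], [-12], [14]]
A^2B = [[18], [40], [38]]
Controllability matrix C = [B  AB  A^2B] = [[2, 22, 18], [4, -12, 40], [4, 14, 38]]
det(C) = 2·((-12)·38 - 40·14) - 22·(4·38 - 40·4) + 18·(4·14 - (-12)·4) = 2·(-1016) - 22·(-8) + 18·104 = 16 ≠ 0, so rank(C) = 3.
rank(C) = 3 = n, so the pair (A, B) is completely controllable.

3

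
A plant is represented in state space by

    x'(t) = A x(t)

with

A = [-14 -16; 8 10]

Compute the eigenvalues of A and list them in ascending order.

det(sI - A) = s^2 - (tr A)s + det A, with tr A = (-14) + 10 = -4 and det A = (-14)·10 - (-16)·8 = -140 - (-128) = -12.
So p(s) = det(sI - A) = s^2 + 4s - 12.
Factor s^2 + 4s - 12: two numbers with sum -4 and product -12 are 2 and -6, so s^2 + 4s - 12 = (s - 2)(s + 6).
Hence p(s) = (s - 2) (s + 6), with roots -6, 2.
At least one eigenvalue has non-negative real part, so the system is not asymptotically stable.

-6, 2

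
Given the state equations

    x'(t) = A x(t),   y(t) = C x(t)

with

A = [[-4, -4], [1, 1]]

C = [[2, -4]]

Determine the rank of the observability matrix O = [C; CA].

CA = [[-12, -12]]
Observability matrix O = [C; CA] = [[2, -4], [-12, -12]]
det(O) = 2·(-12) - (-4)·(-12) = -24 - 48 = -72 ≠ 0, so rank(O) = 2.
rank(O) = 2 = n, so the pair (A, C) is completely observable.

2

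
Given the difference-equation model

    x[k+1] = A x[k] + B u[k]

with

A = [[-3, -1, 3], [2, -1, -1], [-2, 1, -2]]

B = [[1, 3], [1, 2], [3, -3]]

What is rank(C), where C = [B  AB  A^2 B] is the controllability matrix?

3

AB = [[5, -20], [-2, 7], [-7, 2]]
A^2B = [[-34, 59], [19, -49], [2, 43]]
Controllability matrix C = [B  AB  A^2B] = [[1, 3, 5, -20, -34, 59], [1, 2, -2, 7, 19, -49], [3, -3, -7, 2, 2, 43]]
Take the 3×3 submatrix of C formed by columns 1, 2, 3: [[1, 3, 5], [1, 2, -2], [3, -3, -7]]. Its determinant is 1·(2·(-7) - (-2)·(-3)) - 3·(1·(-7) - (-2)·3) + 5·(1·(-3) - 2·3) = 1·(-20) - 3·(-1) + 5·(-9) = -62 ≠ 0.
So rank(C) ≥ 3; since C has 3 rows, rank(C) = 3.
rank(C) = 3 = n, so the pair (A, B) is completely controllable.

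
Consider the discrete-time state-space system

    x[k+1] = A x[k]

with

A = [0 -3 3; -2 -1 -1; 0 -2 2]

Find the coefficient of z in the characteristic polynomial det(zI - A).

-10

Expand det(zI - A) for the 3×3 matrix.
p(z) = z^3 - z^2 - 10z.
(Check: constant term = det(-A) = (-1)^3 det A = 0; coefficient of z^2 = -tr A = -1.)
The coefficient of z is -10.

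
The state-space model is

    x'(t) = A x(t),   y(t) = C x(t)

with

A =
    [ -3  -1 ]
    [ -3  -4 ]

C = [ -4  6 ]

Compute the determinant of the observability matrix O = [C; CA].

CA = [[-6, -20]]
Observability matrix O = [C; CA] = [[-4, 6], [-6, -20]]
det(O) = (-4)·(-20) - 6·(-6) = 80 - (-36) = 116
Since det(O) ≠ 0, rank(O) = 2 and the system is completely observable.

116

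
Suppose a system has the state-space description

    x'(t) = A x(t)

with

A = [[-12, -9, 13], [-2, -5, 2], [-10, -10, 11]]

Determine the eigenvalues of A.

det(sI - A) = s^3 - (tr A)s^2 + (M11 + M22 + M33)s - det A, where Mii is the 2×2 principal minor of A obtained by deleting row i and column i.
tr A = (-12) + (-5) + 11 = -6; M11 = (-5)·11 - 2·(-10) = -55 - (-20) = -35; M22 = (-12)·11 - 13·(-10) = -132 - (-130) = -2; M33 = (-12)·(-5) - (-9)·(-2) = 60 - 18 = 42; sum of minors = 5.
det A = (-12)·((-5)·11 - 2·(-10)) - (-9)·((-2)·11 - 2·(-10)) + 13·((-2)·(-10) - (-5)·(-10)) = (-12)·(-35) - (-9)·(-2) + 13·(-30) = 12.
So p(s) = det(sI - A) = s^3 + 6s^2 + 5s - 12.
Rational-root test: any integer root divides -12. Testing small divisors, s = 1 works: p(1) = 1 + 6 + 5 + (-12) = 0, so (s - 1) is a factor.
Dividing, p(s) = (s - 1)(s^2 + 7s + 12).
Factor s^2 + 7s + 12: two numbers with sum -7 and product 12 are -3 and -4, so s^2 + 7s + 12 = (s + 3)(s + 4).
Hence p(s) = (s - 1) (s + 3) (s + 4), with roots -4, -3, 1.
At least one eigenvalue has non-negative real part, so the system is not asymptotically stable.

-4, -3, 1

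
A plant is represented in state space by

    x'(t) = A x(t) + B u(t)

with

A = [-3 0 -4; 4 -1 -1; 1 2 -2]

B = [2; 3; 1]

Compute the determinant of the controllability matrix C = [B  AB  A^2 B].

AB = [[-10], [4], [6]]
A^2B = [[6], [-50], [-14]]
Controllability matrix C = [B  AB  A^2B] = [[2, -10, 6], [3, 4, -50], [1, 6, -14]]
Expanding along the first row, det(C) = 2·(4·(-14) - (-50)·6) - (-10)·(3·(-14) - (-50)·1) + 6·(3·6 - 4·1) = 2·244 - (-10)·8 + 6·14 = 652
Since det(C) ≠ 0, rank(C) = 3 and the system is completely controllable.

652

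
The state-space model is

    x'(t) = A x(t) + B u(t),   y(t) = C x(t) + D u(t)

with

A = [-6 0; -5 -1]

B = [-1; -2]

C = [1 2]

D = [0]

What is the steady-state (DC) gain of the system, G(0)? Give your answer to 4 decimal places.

G(0) = C(-A)^{-1}B + D = -C A^{-1} B + D.
det A = 6, so A^{-1} = (1/6)·adj(A) = [[-1/6, 0], [5/6, -1]]
A^{-1} B = [1/6, 7/6]^T
C A^{-1} B = 5/2
G(0) = D - C A^{-1} B = 0 - (5/2) = -5/2 ≈ -2.5000

-2.5000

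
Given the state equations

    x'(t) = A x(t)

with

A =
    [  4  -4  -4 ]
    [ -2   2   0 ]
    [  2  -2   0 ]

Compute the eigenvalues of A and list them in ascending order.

det(sI - A) = s^3 - (tr A)s^2 + (M11 + M22 + M33)s - det A, where Mii is the 2×2 principal minor of A obtained by deleting row i and column i.
tr A = 4 + 2 + 0 = 6; M11 = 2·0 - 0·(-2) = 0 - 0 = 0; M22 = 4·0 - (-4)·2 = 0 - (-8) = 8; M33 = 4·2 - (-4)·(-2) = 8 - 8 = 0; sum of minors = 8.
det A = 4·(2·0 - 0·(-2)) - (-4)·((-2)·0 - 0·2) + (-4)·((-2)·(-2) - 2·2) = 4·0 - (-4)·0 + (-4)·0 = 0.
So p(s) = det(sI - A) = s^3 - 6s^2 + 8s.
The constant term is 0, so p(s) = s(s^2 - 6s + 8).
Factor s^2 - 6s + 8: two numbers with sum 6 and product 8 are 4 and 2, so s^2 - 6s + 8 = (s - 4)(s - 2).
Hence p(s) = s (s - 4) (s - 2), with roots 0, 2, 4.
At least one eigenvalue has non-negative real part, so the system is not asymptotically stable.

0, 2, 4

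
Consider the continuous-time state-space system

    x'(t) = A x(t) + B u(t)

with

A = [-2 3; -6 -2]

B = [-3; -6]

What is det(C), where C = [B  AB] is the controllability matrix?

-162

AB = [[-12], [30]]
Controllability matrix C = [B  AB] = [[-3, -12], [-6, 30]]
det(C) = (-3)·30 - (-12)·(-6) = -90 - 72 = -162
Since det(C) ≠ 0, rank(C) = 2 and the system is completely controllable.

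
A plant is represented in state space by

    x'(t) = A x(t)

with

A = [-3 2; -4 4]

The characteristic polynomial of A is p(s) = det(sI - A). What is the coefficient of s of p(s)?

For a 2×2 matrix, det(sI - A) = s^2 - (tr A)s + det A.
tr A = 1, det A = -4.
So p(s) = s^2 - s - 4.
The coefficient of s is -1.

-1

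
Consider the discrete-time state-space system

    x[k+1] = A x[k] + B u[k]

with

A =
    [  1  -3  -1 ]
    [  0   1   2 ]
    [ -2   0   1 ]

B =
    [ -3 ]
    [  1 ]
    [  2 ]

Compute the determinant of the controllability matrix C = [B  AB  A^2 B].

AB = [[-8], [5], [8]]
A^2B = [[-31], [21], [24]]
Controllability matrix C = [B  AB  A^2B] = [[-3, -8, -31], [1, 5, 21], [2, 8, 24]]
Expanding along the first row, det(C) = (-3)·(5·24 - 21·8) - (-8)·(1·24 - 21·2) + (-31)·(1·8 - 5·2) = (-3)·(-48) - (-8)·(-18) + (-31)·(-2) = 62
Since det(C) ≠ 0, rank(C) = 3 and the system is completely controllable.

62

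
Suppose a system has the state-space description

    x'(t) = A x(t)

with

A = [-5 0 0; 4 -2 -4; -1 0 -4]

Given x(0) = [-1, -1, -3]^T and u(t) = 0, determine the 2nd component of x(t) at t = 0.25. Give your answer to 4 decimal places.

det(sI - A) = s^3 - (tr A)s^2 + (M11 + M22 + M33)s - det A, where Mii is the 2×2 principal minor of A obtained by deleting row i and column i.
tr A = (-5) + (-2) + (-4) = -11; M11 = (-2)·(-4) - (-4)·0 = 8 - 0 = 8; M22 = (-5)·(-4) - 0·(-1) = 20 - 0 = 20; M33 = (-5)·(-2) - 0·4 = 10 - 0 = 10; sum of minors = 38.
det A = (-5)·((-2)·(-4) - (-4)·0) - 0·(4·(-4) - (-4)·(-1)) + 0·(4·0 - (-2)·(-1)) = (-5)·8 - 0·(-20) + 0·(-2) = -40.
So p(s) = det(sI - A) = s^3 + 11s^2 + 38s + 40.
Rational-root test: any integer root divides 40. Testing small divisors, s = -2 works: p(-2) = -8 + 44 + (-76) + 40 = 0, so (s + 2) is a factor.
Dividing, p(s) = (s + 2)(s^2 + 9s + 20).
Factor s^2 + 9s + 20: two numbers with sum -9 and product 20 are -4 and -5, so s^2 + 9s + 20 = (s + 4)(s + 5).
Hence p(s) = (s + 2) (s + 4) (s + 5), with roots -5, -4, -2.
The eigenvalues -5, -4, -2 are distinct and real, so A is diagonalisable and x(t) = e^{At} x(0) = V diag(e^{λ_i t}) V^{-1} x(0), where the columns of V are the eigenvectors.
λ = -5: A - (-5)I = [[0, 0, 0], [4, 3, -4], [-1, 0, 1]]. v must be orthogonal to every row; (row 2) × (row 3) = [3, 0, 3], so take v_1 = [1, 0, 1]^T.
λ = -4: A - (-4)I = [[-1, 0, 0], [4, 2, -4], [-1, 0, 0]]. v must be orthogonal to every row; (row 1) × (row 2) = [0, -4, -2], so take v_2 = [0, 2, 1]^T.
λ = -2: A - (-2)I = [[-3, 0, 0], [4, 0, -4], [-1, 0, -2]]. v must be orthogonal to every row; (row 1) × (row 2) = [0, -12, 0], so take v_3 = [0, -1, 0]^T.
V = [v_1 v_2 v_3] = [[1, 0, 0], [0, 2, -1], [1, 1, 0]] has det V = 1, so V^{-1} = adj(V)/det V = [[1, 0, 0], [-1, 0, 1], [-2, -1, 2]].
Modal coordinates z(0) = V^{-1} x(0): 1·(-1) + 0·(-1) + 0·(-3) = -1; (-1)·(-1) + 0·(-1) + 1·(-3) = -2; (-2)·(-1) + (-1)·(-1) + 2·(-3) = -3; so z(0) = [-1, -2, -3]^T.
x_2(t) = Σ_i (v_i)_2 · z_i(0) · e^{λ_i t} (row 2 of V times the modal terms).
x_2(0.25) = 0·(-1)·e^{-5·0.25} + 2·(-2)·e^{-4·0.25} + (-1)·(-3)·e^{-2·0.25} = 0·0.286505 + (-4)·0.367879 + 3·0.606531 = 0.3481.

0.3481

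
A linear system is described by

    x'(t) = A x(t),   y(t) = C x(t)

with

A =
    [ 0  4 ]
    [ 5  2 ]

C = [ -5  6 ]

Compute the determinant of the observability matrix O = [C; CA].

-140

CA = [[30, -8]]
Observability matrix O = [C; CA] = [[-5, 6], [30, -8]]
det(O) = (-5)·(-8) - 6·30 = 40 - 180 = -140
Since det(O) ≠ 0, rank(O) = 2 and the system is completely observable.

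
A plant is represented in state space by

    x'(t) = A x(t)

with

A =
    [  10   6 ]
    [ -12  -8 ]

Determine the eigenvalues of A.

det(sI - A) = s^2 - (tr A)s + det A, with tr A = 10 + (-8) = 2 and det A = 10·(-8) - 6·(-12) = -80 - (-72) = -8.
So p(s) = det(sI - A) = s^2 - 2s - 8.
Factor s^2 - 2s - 8: two numbers with sum 2 and product -8 are 4 and -2, so s^2 - 2s - 8 = (s - 4)(s + 2).
Hence p(s) = (s - 4) (s + 2), with roots -2, 4.
At least one eigenvalue has non-negative real part, so the system is not asymptotically stable.

-2, 4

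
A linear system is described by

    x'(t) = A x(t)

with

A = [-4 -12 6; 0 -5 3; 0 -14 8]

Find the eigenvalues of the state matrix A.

-4, 1, 2

det(sI - A) = s^3 - (tr A)s^2 + (M11 + M22 + M33)s - det A, where Mii is the 2×2 principal minor of A obtained by deleting row i and column i.
tr A = (-4) + (-5) + 8 = -1; M11 = (-5)·8 - 3·(-14) = -40 - (-42) = 2; M22 = (-4)·8 - 6·0 = -32 - 0 = -32; M33 = (-4)·(-5) - (-12)·0 = 20 - 0 = 20; sum of minors = -10.
det A = (-4)·((-5)·8 - 3·(-14)) - (-12)·(0·8 - 3·0) + 6·(0·(-14) - (-5)·0) = (-4)·2 - (-12)·0 + 6·0 = -8.
So p(s) = det(sI - A) = s^3 + s^2 - 10s + 8.
Rational-root test: any integer root divides 8. Testing small divisors, s = 1 works: p(1) = 1 + 1 + (-10) + 8 = 0, so (s - 1) is a factor.
Dividing, p(s) = (s - 1)(s^2 + 2s - 8).
Factor s^2 + 2s - 8: two numbers with sum -2 and product -8 are 2 and -4, so s^2 + 2s - 8 = (s - 2)(s + 4).
Hence p(s) = (s - 2) (s - 1) (s + 4), with roots -4, 1, 2.
At least one eigenvalue has non-negative real part, so the system is not asymptotically stable.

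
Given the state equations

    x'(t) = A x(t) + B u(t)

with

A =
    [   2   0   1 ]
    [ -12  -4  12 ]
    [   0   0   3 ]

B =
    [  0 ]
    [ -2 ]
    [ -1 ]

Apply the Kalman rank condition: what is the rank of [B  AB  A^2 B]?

AB = [[-1], [-4], [-3]]
A^2B = [[-5], [-8], [-9]]
Controllability matrix C = [B  AB  A^2B] = [[0, -1, -5], [-2, -4, -8], [-1, -3, -9]]
The rows r1, r2, r3 of C are linearly dependent: -2·r1 - r2 + 2·r3 = 0 (check each entry), so rank(C) ≤ 2.
The 2×2 minor from rows 1, 2, columns 1, 2 is 0·(-4) - (-1)·(-2) = 0 - 2 = -2 ≠ 0, so rank(C) = 2.
rank(C) = 2 < n = 3, so the pair (A, B) is not completely controllable.

2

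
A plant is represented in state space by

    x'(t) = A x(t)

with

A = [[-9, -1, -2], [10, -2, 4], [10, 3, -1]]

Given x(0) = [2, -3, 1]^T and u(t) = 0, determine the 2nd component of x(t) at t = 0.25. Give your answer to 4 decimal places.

det(sI - A) = s^3 - (tr A)s^2 + (M11 + M22 + M33)s - det A, where Mii is the 2×2 principal minor of A obtained by deleting row i and column i.
tr A = (-9) + (-2) + (-1) = -12; M11 = (-2)·(-1) - 4·3 = 2 - 12 = -10; M22 = (-9)·(-1) - (-2)·10 = 9 - (-20) = 29; M33 = (-9)·(-2) - (-1)·10 = 18 - (-10) = 28; sum of minors = 47.
det A = (-9)·((-2)·(-1) - 4·3) - (-1)·(10·(-1) - 4·10) + (-2)·(10·3 - (-2)·10) = (-9)·(-10) - (-1)·(-50) + (-2)·50 = -60.
So p(s) = det(sI - A) = s^3 + 12s^2 + 47s + 60.
Rational-root test: any integer root divides 60. Testing small divisors, s = -3 works: p(-3) = -27 + 108 + (-141) + 60 = 0, so (s + 3) is a factor.
Dividing, p(s) = (s + 3)(s^2 + 9s + 20).
Factor s^2 + 9s + 20: two numbers with sum -9 and product 20 are -4 and -5, so s^2 + 9s + 20 = (s + 4)(s + 5).
Hence p(s) = (s + 3) (s + 4) (s + 5), with roots -5, -4, -3.
The eigenvalues -5, -4, -3 are distinct and real, so A is diagonalisable and x(t) = e^{At} x(0) = V diag(e^{λ_i t}) V^{-1} x(0), where the columns of V are the eigenvectors.
λ = -5: A - (-5)I = [[-4, -1, -2], [10, 3, 4], [10, 3, 4]]. v must be orthogonal to every row; (row 1) × (row 2) = [2, -4, -2], so take v_1 = [-1, 2, 1]^T.
λ = -4: A - (-4)I = [[-5, -1, -2], [10, 2, 4], [10, 3, 3]]. v must be orthogonal to every row; (row 1) × (row 3) = [3, -5, -5], so take v_2 = [3, -5, -5]^T.
λ = -3: A - (-3)I = [[-6, -1, -2], [10, 1, 4], [10, 3, 2]]. v must be orthogonal to every row; (row 1) × (row 2) = [-2, 4, 4], so take v_3 = [-1, 2, 2]^T.
V = [v_1 v_2 v_3] = [[-1, 3, -1], [2, -5, 2], [1, -5, 2]] has det V = -1, so V^{-1} = adj(V)/det V = [[0, 1, -1], [2, 1, 0], [5, 2, 1]].
Modal coordinates z(0) = V^{-1} x(0): 0·2 + 1·(-3) + (-1)·1 = -4; 2·2 + 1·(-3) + 0·1 = 1; 5·2 + 2·(-3) + 1·1 = 5; so z(0) = [-4, 1, 5]^T.
x_2(t) = Σ_i (v_i)_2 · z_i(0) · e^{λ_i t} (row 2 of V times the modal terms).
x_2(0.25) = 2·(-4)·e^{-5·0.25} + (-5)·1·e^{-4·0.25} + 2·5·e^{-3·0.25} = (-8)·0.286505 + (-5)·0.367879 + 10·0.472367 = 0.5922.

0.5922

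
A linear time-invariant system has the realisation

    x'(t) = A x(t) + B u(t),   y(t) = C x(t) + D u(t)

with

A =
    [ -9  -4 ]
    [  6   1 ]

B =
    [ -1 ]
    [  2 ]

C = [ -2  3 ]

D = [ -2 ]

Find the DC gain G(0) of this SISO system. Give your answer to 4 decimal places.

G(0) = C(-A)^{-1}B + D = -C A^{-1} B + D.
det A = 15, so A^{-1} = (1/15)·adj(A) = [[1/15, 4/15], [-2/5, -3/5]]
A^{-1} B = [7/15, -4/5]^T
C A^{-1} B = -10/3
G(0) = D - C A^{-1} B = -2 - (-10/3) = 4/3 ≈ 1.3333

1.3333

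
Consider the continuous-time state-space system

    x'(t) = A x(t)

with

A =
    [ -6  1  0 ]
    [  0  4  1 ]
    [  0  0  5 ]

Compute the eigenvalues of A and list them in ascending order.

-6, 4, 5

det(sI - A) = s^3 - (tr A)s^2 + (M11 + M22 + M33)s - det A, where Mii is the 2×2 principal minor of A obtained by deleting row i and column i.
tr A = (-6) + 4 + 5 = 3; M11 = 4·5 - 1·0 = 20 - 0 = 20; M22 = (-6)·5 - 0·0 = -30 - 0 = -30; M33 = (-6)·4 - 1·0 = -24 - 0 = -24; sum of minors = -34.
det A = (-6)·(4·5 - 1·0) - 1·(0·5 - 1·0) + 0·(0·0 - 4·0) = (-6)·20 - 1·0 + 0·0 = -120.
So p(s) = det(sI - A) = s^3 - 3s^2 - 34s + 120.
Rational-root test: any integer root divides 120. Testing small divisors, s = 4 works: p(4) = 64 + (-48) + (-136) + 120 = 0, so (s - 4) is a factor.
Dividing, p(s) = (s - 4)(s^2 + s - 30).
Factor s^2 + s - 30: two numbers with sum -1 and product -30 are 5 and -6, so s^2 + s - 30 = (s - 5)(s + 6).
Hence p(s) = (s - 5) (s - 4) (s + 6), with roots -6, 4, 5.
At least one eigenvalue has non-negative real part, so the system is not asymptotically stable.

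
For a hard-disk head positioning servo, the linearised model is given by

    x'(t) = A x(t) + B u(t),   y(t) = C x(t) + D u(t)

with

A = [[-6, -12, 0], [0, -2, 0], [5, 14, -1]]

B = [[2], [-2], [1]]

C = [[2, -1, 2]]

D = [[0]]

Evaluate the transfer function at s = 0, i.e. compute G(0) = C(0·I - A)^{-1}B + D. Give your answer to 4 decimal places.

G(0) = C(-A)^{-1}B + D = -C A^{-1} B + D.
det A = -12, so A^{-1} = (1/-12)·adj(A) = [[-1/6, 1, 0], [0, -1/2, 0], [-5/6, -2, -1]]
A^{-1} B = [-7/3, 1, 4/3]^T
C A^{-1} B = -3
G(0) = D - C A^{-1} B = 0 - (-3) = 3

3.0000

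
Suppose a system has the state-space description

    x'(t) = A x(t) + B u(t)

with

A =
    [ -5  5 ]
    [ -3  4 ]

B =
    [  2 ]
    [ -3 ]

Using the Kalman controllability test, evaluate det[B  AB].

-111

AB = [[-25], [-18]]
Controllability matrix C = [B  AB] = [[2, -25], [-3, -18]]
det(C) = 2·(-18) - (-25)·(-3) = -36 - 75 = -111
Since det(C) ≠ 0, rank(C) = 2 and the system is completely controllable.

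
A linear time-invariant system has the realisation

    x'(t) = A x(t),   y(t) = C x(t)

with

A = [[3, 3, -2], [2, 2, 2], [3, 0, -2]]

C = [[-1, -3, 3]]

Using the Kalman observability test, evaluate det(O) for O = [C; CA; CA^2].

-2538

CA = [[0, -9, -10]]
CA^2 = [[-48, -18, 2]]
Observability matrix O = [C; CA; CA^2] = [[-1, -3, 3], [0, -9, -10], [-48, -18, 2]]
Expanding along the first row, det(O) = (-1)·((-9)·2 - (-10)·(-18)) - (-3)·(0·2 - (-10)·(-48)) + 3·(0·(-18) - (-9)·(-48)) = (-1)·(-198) - (-3)·(-480) + 3·(-432) = -2538
Since det(O) ≠ 0, rank(O) = 3 and the system is completely observable.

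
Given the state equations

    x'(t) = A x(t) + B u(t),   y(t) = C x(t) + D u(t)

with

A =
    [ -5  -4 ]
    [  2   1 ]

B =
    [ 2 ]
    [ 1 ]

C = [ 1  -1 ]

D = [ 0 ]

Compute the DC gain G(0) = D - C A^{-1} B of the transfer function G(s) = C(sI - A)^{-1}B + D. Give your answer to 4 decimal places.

G(0) = C(-A)^{-1}B + D = -C A^{-1} B + D.
det A = 3, so A^{-1} = (1/3)·adj(A) = [[1/3, 4/3], [-2/3, -5/3]]
A^{-1} B = [2, -3]^T
C A^{-1} B = 5
G(0) = D - C A^{-1} B = 0 - (5) = -5

-5.0000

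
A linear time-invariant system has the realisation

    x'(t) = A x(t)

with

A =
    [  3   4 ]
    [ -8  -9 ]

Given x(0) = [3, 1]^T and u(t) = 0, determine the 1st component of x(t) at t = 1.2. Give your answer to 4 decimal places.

det(sI - A) = s^2 - (tr A)s + det A, with tr A = 3 + (-9) = -6 and det A = 3·(-9) - 4·(-8) = -27 - (-32) = 5.
So p(s) = det(sI - A) = s^2 + 6s + 5.
Factor s^2 + 6s + 5: two numbers with sum -6 and product 5 are -1 and -5, so s^2 + 6s + 5 = (s + 1)(s + 5).
Hence p(s) = (s + 1) (s + 5), with roots -5, -1.
The eigenvalues -5, -1 are distinct and real, so A is diagonalisable and x(t) = e^{At} x(0) = V diag(e^{λ_i t}) V^{-1} x(0), where the columns of V are the eigenvectors.
λ = -5: A - (-5)I = [[8, 4], [-8, -4]]. Row 1 gives 8·v1 + 4·v2 = 0, so take v_1 = [1, -2]^T.
λ = -1: A - (-1)I = [[4, 4], [-8, -8]]. Row 1 gives 4·v1 + 4·v2 = 0, so take v_2 = [1, -1]^T.
V = [v_1 v_2] = [[1, 1], [-2, -1]] has det V = 1, so V^{-1} = adj(V)/det V = [[-1, -1], [2, 1]].
Modal coordinates z(0) = V^{-1} x(0): (-1)·3 + (-1)·1 = -4; 2·3 + 1·1 = 7; so z(0) = [-4, 7]^T.
x_1(t) = Σ_i (v_i)_1 · z_i(0) · e^{λ_i t} (row 1 of V times the modal terms).
x_1(1.2) = 1·(-4)·e^{-5·1.2} + 1·7·e^{-1·1.2} = (-4)·0.002479 + 7·0.301194 = 2.0984.

2.0984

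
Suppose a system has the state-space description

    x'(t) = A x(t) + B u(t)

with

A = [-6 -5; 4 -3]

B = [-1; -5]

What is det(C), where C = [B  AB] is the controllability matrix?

144

AB = [[31], [11]]
Controllability matrix C = [B  AB] = [[-1, 31], [-5, 11]]
det(C) = (-1)·11 - 31·(-5) = -11 - (-155) = 144
Since det(C) ≠ 0, rank(C) = 2 and the system is completely controllable.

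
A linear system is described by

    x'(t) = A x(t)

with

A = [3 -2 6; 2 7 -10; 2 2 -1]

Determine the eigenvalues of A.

det(sI - A) = s^3 - (tr A)s^2 + (M11 + M22 + M33)s - det A, where Mii is the 2×2 principal minor of A obtained by deleting row i and column i.
tr A = 3 + 7 + (-1) = 9; M11 = 7·(-1) - (-10)·2 = -7 - (-20) = 13; M22 = 3·(-1) - 6·2 = -3 - 12 = -15; M33 = 3·7 - (-2)·2 = 21 - (-4) = 25; sum of minors = 23.
det A = 3·(7·(-1) - (-10)·2) - (-2)·(2·(-1) - (-10)·2) + 6·(2·2 - 7·2) = 3·13 - (-2)·18 + 6·(-10) = 15.
So p(s) = det(sI - A) = s^3 - 9s^2 + 23s - 15.
Rational-root test: any integer root divides -15. Testing small divisors, s = 1 works: p(1) = 1 + (-9) + 23 + (-15) = 0, so (s - 1) is a factor.
Dividing, p(s) = (s - 1)(s^2 - 8s + 15).
Factor s^2 - 8s + 15: two numbers with sum 8 and product 15 are 5 and 3, so s^2 - 8s + 15 = (s - 5)(s - 3).
Hence p(s) = (s - 5) (s - 3) (s - 1), with roots 1, 3, 5.
At least one eigenvalue has non-negative real part, so the system is not asymptotically stable.

1, 3, 5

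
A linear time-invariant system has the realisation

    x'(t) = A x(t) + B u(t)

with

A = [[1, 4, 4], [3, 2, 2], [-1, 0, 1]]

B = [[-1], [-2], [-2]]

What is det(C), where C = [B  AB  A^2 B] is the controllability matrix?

AB = [[-17], [-11], [-1]]
A^2B = [[-65], [-75], [16]]
Controllability matrix C = [B  AB  A^2B] = [[-1, -17, -65], [-2, -11, -75], [-2, -1, 16]]
Expanding along the first row, det(C) = (-1)·((-11)·16 - (-75)·(-1)) - (-17)·((-2)·16 - (-75)·(-2)) + (-65)·((-2)·(-1) - (-11)·(-2)) = (-1)·(-251) - (-17)·(-182) + (-65)·(-20) = -1543
Since det(C) ≠ 0, rank(C) = 3 and the system is completely controllable.

-1543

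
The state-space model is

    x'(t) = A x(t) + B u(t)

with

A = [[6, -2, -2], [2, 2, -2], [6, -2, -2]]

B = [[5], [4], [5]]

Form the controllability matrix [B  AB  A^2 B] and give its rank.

AB = [[12], [8], [12]]
A^2B = [[32], [16], [32]]
Controllability matrix C = [B  AB  A^2B] = [[5, 12, 32], [4, 8, 16], [5, 12, 32]]
The rows r1, r2, r3 of C are linearly dependent: -r1 + r3 = 0 (check each entry), so rank(C) ≤ 2.
The 2×2 minor from rows 1, 2, columns 1, 2 is 5·8 - 12·4 = 40 - 48 = -8 ≠ 0, so rank(C) = 2.
rank(C) = 2 < n = 3, so the pair (A, B) is not completely controllable.

2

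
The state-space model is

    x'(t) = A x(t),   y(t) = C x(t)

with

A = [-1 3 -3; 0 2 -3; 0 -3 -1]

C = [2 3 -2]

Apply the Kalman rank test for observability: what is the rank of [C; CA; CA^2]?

CA = [[-2, 18, -13]]
CA^2 = [[2, 69, -35]]
Observability matrix O = [C; CA; CA^2] = [[2, 3, -2], [-2, 18, -13], [2, 69, -35]]
det(O) = 2·(18·(-35) - (-13)·69) - 3·((-2)·(-35) - (-13)·2) + (-2)·((-2)·69 - 18·2) = 2·267 - 3·96 + (-2)·(-174) = 594 ≠ 0, so rank(O) = 3.
rank(O) = 3 = n, so the pair (A, C) is completely observable.

3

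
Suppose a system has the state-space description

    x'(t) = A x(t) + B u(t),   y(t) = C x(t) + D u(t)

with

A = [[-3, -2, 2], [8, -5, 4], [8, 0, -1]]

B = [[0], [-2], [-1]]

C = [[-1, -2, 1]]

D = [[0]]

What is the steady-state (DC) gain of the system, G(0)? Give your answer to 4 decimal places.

G(0) = C(-A)^{-1}B + D = -C A^{-1} B + D.
det A = -15, so A^{-1} = (1/-15)·adj(A) = [[-1/3, 2/15, -2/15], [-8/3, 13/15, -28/15], [-8/3, 16/15, -31/15]]
A^{-1} B = [-2/15, 2/15, -1/15]^T
C A^{-1} B = -1/5
G(0) = D - C A^{-1} B = 0 - (-1/5) = 1/5 ≈ 0.2000

0.2000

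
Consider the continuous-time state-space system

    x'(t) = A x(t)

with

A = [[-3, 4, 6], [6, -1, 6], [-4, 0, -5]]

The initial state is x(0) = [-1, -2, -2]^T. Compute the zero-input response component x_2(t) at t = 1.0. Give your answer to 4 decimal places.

-6.0740

det(sI - A) = s^3 - (tr A)s^2 + (M11 + M22 + M33)s - det A, where Mii is the 2×2 principal minor of A obtained by deleting row i and column i.
tr A = (-3) + (-1) + (-5) = -9; M11 = (-1)·(-5) - 6·0 = 5 - 0 = 5; M22 = (-3)·(-5) - 6·(-4) = 15 - (-24) = 39; M33 = (-3)·(-1) - 4·6 = 3 - 24 = -21; sum of minors = 23.
det A = (-3)·((-1)·(-5) - 6·0) - 4·(6·(-5) - 6·(-4)) + 6·(6·0 - (-1)·(-4)) = (-3)·5 - 4·(-6) + 6·(-4) = -15.
So p(s) = det(sI - A) = s^3 + 9s^2 + 23s + 15.
Rational-root test: any integer root divides 15. Testing small divisors, s = -1 works: p(-1) = -1 + 9 + (-23) + 15 = 0, so (s + 1) is a factor.
Dividing, p(s) = (s + 1)(s^2 + 8s + 15).
Factor s^2 + 8s + 15: two numbers with sum -8 and product 15 are -3 and -5, so s^2 + 8s + 15 = (s + 3)(s + 5).
Hence p(s) = (s + 1) (s + 3) (s + 5), with roots -5, -3, -1.
The eigenvalues -5, -3, -1 are distinct and real, so A is diagonalisable and x(t) = e^{At} x(0) = V diag(e^{λ_i t}) V^{-1} x(0), where the columns of V are the eigenvectors.
λ = -5: A - (-5)I = [[2, 4, 6], [6, 4, 6], [-4, 0, 0]]. v must be orthogonal to every row; (row 1) × (row 2) = [0, 24, -16], so take v_1 = [0, -3, 2]^T.
λ = -3: A - (-3)I = [[0, 4, 6], [6, 2, 6], [-4, 0, -2]]. v must be orthogonal to every row; (row 1) × (row 2) = [12, 36, -24], so take v_2 = [1, 3, -2]^T.
λ = -1: A - (-1)I = [[-2, 4, 6], [6, 0, 6], [-4, 0, -4]]. v must be orthogonal to every row; (row 1) × (row 2) = [24, 48, -24], so take v_3 = [-1, -2, 1]^T.
V = [v_1 v_2 v_3] = [[0, 1, -1], [-3, 3, -2], [2, -2, 1]] has det V = -1, so V^{-1} = adj(V)/det V = [[1, -1, -1], [1, -2, -3], [0, -2, -3]].
Modal coordinates z(0) = V^{-1} x(0): 1·(-1) + (-1)·(-2) + (-1)·(-2) = 3; 1·(-1) + (-2)·(-2) + (-3)·(-2) = 9; 0·(-1) + (-2)·(-2) + (-3)·(-2) = 10; so z(0) = [3, 9, 10]^T.
x_2(t) = Σ_i (v_i)_2 · z_i(0) · e^{λ_i t} (row 2 of V times the modal terms).
x_2(1.0) = (-3)·3·e^{-5·1.0} + 3·9·e^{-3·1.0} + (-2)·10·e^{-1·1.0} = (-9)·0.006738 + 27·0.049787 + (-20)·0.367879 = -6.0740.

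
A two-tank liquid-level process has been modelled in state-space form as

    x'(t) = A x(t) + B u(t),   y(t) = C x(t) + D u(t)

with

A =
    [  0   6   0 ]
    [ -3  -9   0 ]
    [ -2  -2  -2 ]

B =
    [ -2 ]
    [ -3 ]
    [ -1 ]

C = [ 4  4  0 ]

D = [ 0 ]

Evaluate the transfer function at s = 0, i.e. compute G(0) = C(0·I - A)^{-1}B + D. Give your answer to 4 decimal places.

G(0) = C(-A)^{-1}B + D = -C A^{-1} B + D.
det A = -36, so A^{-1} = (1/-36)·adj(A) = [[-1/2, -1/3, 0], [1/6, 0, 0], [1/3, 1/3, -1/2]]
A^{-1} B = [2, -1/3, -7/6]^T
C A^{-1} B = 20/3
G(0) = D - C A^{-1} B = 0 - (20/3) = -20/3 ≈ -6.6667

-6.6667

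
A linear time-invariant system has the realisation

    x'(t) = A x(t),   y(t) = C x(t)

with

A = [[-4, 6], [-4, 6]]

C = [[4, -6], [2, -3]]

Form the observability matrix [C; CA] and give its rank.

CA = [[8, -12], [4, -6]]
Observability matrix O = [C; CA] = [[4, -6], [2, -3], [8, -12], [4, -6]]
Every row of O is a scalar multiple of row 1 = [4, -6] (multipliers 1, 1/2, 2, 1), so the rows span a one-dimensional space.
O ≠ 0, hence rank(O) = 1.
rank(O) = 1 < n = 2, so the pair (A, C) is not completely observable.

1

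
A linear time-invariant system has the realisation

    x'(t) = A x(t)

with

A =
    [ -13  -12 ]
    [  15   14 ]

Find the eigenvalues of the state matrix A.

det(sI - A) = s^2 - (tr A)s + det A, with tr A = (-13) + 14 = 1 and det A = (-13)·14 - (-12)·15 = -182 - (-180) = -2.
So p(s) = det(sI - A) = s^2 - s - 2.
Factor s^2 - s - 2: two numbers with sum 1 and product -2 are 2 and -1, so s^2 - s - 2 = (s - 2)(s + 1).
Hence p(s) = (s - 2) (s + 1), with roots -1, 2.
At least one eigenvalue has non-negative real part, so the system is not asymptotically stable.

-1, 2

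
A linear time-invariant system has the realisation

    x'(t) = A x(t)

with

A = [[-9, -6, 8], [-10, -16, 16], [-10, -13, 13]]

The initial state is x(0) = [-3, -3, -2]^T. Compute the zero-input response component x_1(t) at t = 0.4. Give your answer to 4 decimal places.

0.6568

det(sI - A) = s^3 - (tr A)s^2 + (M11 + M22 + M33)s - det A, where Mii is the 2×2 principal minor of A obtained by deleting row i and column i.
tr A = (-9) + (-16) + 13 = -12; M11 = (-16)·13 - 16·(-13) = -208 - (-208) = 0; M22 = (-9)·13 - 8·(-10) = -117 - (-80) = -37; M33 = (-9)·(-16) - (-6)·(-10) = 144 - 60 = 84; sum of minors = 47.
det A = (-9)·((-16)·13 - 16·(-13)) - (-6)·((-10)·13 - 16·(-10)) + 8·((-10)·(-13) - (-16)·(-10)) = (-9)·0 - (-6)·30 + 8·(-30) = -60.
So p(s) = det(sI - A) = s^3 + 12s^2 + 47s + 60.
Rational-root test: any integer root divides 60. Testing small divisors, s = -3 works: p(-3) = -27 + 108 + (-141) + 60 = 0, so (s + 3) is a factor.
Dividing, p(s) = (s + 3)(s^2 + 9s + 20).
Factor s^2 + 9s + 20: two numbers with sum -9 and product 20 are -4 and -5, so s^2 + 9s + 20 = (s + 4)(s + 5).
Hence p(s) = (s + 3) (s + 4) (s + 5), with roots -5, -4, -3.
The eigenvalues -5, -4, -3 are distinct and real, so A is diagonalisable and x(t) = e^{At} x(0) = V diag(e^{λ_i t}) V^{-1} x(0), where the columns of V are the eigenvectors.
λ = -5: A - (-5)I = [[-4, -6, 8], [-10, -11, 16], [-10, -13, 18]]. v must be orthogonal to every row; (row 1) × (row 2) = [-8, -16, -16], so take v_1 = [1, 2, 2]^T.
λ = -4: A - (-4)I = [[-5, -6, 8], [-10, -12, 16], [-10, -13, 17]]. v must be orthogonal to every row; (row 1) × (row 3) = [2, 5, 5], so take v_2 = [2, 5, 5]^T.
λ = -3: A - (-3)I = [[-6, -6, 8], [-10, -13, 16], [-10, -13, 16]]. v must be orthogonal to every row; (row 1) × (row 2) = [8, 16, 18], so take v_3 = [4, 8, 9]^T.
V = [v_1 v_2 v_3] = [[1, 2, 4], [2, 5, 8], [2, 5, 9]] has det V = 1, so V^{-1} = adj(V)/det V = [[5, 2, -4], [-2, 1, 0], [0, -1, 1]].
Modal coordinates z(0) = V^{-1} x(0): 5·(-3) + 2·(-3) + (-4)·(-2) = -13; (-2)·(-3) + 1·(-3) + 0·(-2) = 3; 0·(-3) + (-1)·(-3) + 1·(-2) = 1; so z(0) = [-13, 3, 1]^T.
x_1(t) = Σ_i (v_i)_1 · z_i(0) · e^{λ_i t} (row 1 of V times the modal terms).
x_1(0.4) = 1·(-13)·e^{-5·0.4} + 2·3·e^{-4·0.4} + 4·1·e^{-3·0.4} = (-13)·0.135335 + 6·0.201897 + 4·0.301194 = 0.6568.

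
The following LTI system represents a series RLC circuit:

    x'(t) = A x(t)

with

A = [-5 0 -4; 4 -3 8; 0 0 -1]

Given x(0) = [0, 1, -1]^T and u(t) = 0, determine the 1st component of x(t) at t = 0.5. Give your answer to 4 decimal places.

0.5244

det(sI - A) = s^3 - (tr A)s^2 + (M11 + M22 + M33)s - det A, where Mii is the 2×2 principal minor of A obtained by deleting row i and column i.
tr A = (-5) + (-3) + (-1) = -9; M11 = (-3)·(-1) - 8·0 = 3 - 0 = 3; M22 = (-5)·(-1) - (-4)·0 = 5 - 0 = 5; M33 = (-5)·(-3) - 0·4 = 15 - 0 = 15; sum of minors = 23.
det A = (-5)·((-3)·(-1) - 8·0) - 0·(4·(-1) - 8·0) + (-4)·(4·0 - (-3)·0) = (-5)·3 - 0·(-4) + (-4)·0 = -15.
So p(s) = det(sI - A) = s^3 + 9s^2 + 23s + 15.
Rational-root test: any integer root divides 15. Testing small divisors, s = -1 works: p(-1) = -1 + 9 + (-23) + 15 = 0, so (s + 1) is a factor.
Dividing, p(s) = (s + 1)(s^2 + 8s + 15).
Factor s^2 + 8s + 15: two numbers with sum -8 and product 15 are -3 and -5, so s^2 + 8s + 15 = (s + 3)(s + 5).
Hence p(s) = (s + 1) (s + 3) (s + 5), with roots -5, -3, -1.
The eigenvalues -5, -3, -1 are distinct and real, so A is diagonalisable and x(t) = e^{At} x(0) = V diag(e^{λ_i t}) V^{-1} x(0), where the columns of V are the eigenvectors.
λ = -5: A - (-5)I = [[0, 0, -4], [4, 2, 8], [0, 0, 4]]. v must be orthogonal to every row; (row 1) × (row 2) = [8, -16, 0], so take v_1 = [1, -2, 0]^T.
λ = -3: A - (-3)I = [[-2, 0, -4], [4, 0, 8], [0, 0, 2]]. v must be orthogonal to every row; (row 1) × (row 3) = [0, 4, 0], so take v_2 = [0, 1, 0]^T.
λ = -1: A - (-1)I = [[-4, 0, -4], [4, -2, 8], [0, 0, 0]]. v must be orthogonal to every row; (row 1) × (row 2) = [-8, 16, 8], so take v_3 = [-1, 2, 1]^T.
V = [v_1 v_2 v_3] = [[1, 0, -1], [-2, 1, 2], [0, 0, 1]] has det V = 1, so V^{-1} = adj(V)/det V = [[1, 0, 1], [2, 1, 0], [0, 0, 1]].
Modal coordinates z(0) = V^{-1} x(0): 1·0 + 0·1 + 1·(-1) = -1; 2·0 + 1·1 + 0·(-1) = 1; 0·0 + 0·1 + 1·(-1) = -1; so z(0) = [-1, 1, -1]^T.
x_1(t) = Σ_i (v_i)_1 · z_i(0) · e^{λ_i t} (row 1 of V times the modal terms).
x_1(0.5) = 1·(-1)·e^{-5·0.5} + 0·1·e^{-3·0.5} + (-1)·(-1)·e^{-1·0.5} = (-1)·0.082085 + 0·0.223130 + 1·0.606531 = 0.5244.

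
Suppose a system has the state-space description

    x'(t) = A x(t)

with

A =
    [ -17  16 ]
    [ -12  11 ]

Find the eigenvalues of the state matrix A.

det(sI - A) = s^2 - (tr A)s + det A, with tr A = (-17) + 11 = -6 and det A = (-17)·11 - 16·(-12) = -187 - (-192) = 5.
So p(s) = det(sI - A) = s^2 + 6s + 5.
Factor s^2 + 6s + 5: two numbers with sum -6 and product 5 are -1 and -5, so s^2 + 6s + 5 = (s + 1)(s + 5).
Hence p(s) = (s + 1) (s + 5), with roots -5, -1.
All eigenvalues have negative real part, so the system is asymptotically stable.

-5, -1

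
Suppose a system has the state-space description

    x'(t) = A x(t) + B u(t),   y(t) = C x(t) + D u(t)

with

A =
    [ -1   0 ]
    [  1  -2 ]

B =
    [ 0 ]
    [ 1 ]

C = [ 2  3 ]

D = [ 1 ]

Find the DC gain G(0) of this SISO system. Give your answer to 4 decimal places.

G(0) = C(-A)^{-1}B + D = -C A^{-1} B + D.
det A = 2, so A^{-1} = (1/2)·adj(A) = [[-1, 0], [-1/2, -1/2]]
A^{-1} B = [0, -1/2]^T
C A^{-1} B = -3/2
G(0) = D - C A^{-1} B = 1 - (-3/2) = 5/2 ≈ 2.5000

2.5000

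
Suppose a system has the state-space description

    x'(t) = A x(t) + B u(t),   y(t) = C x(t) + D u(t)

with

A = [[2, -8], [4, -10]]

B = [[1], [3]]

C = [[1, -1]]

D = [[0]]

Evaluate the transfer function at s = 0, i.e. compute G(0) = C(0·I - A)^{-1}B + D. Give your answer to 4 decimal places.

G(0) = C(-A)^{-1}B + D = -C A^{-1} B + D.
det A = 12, so A^{-1} = (1/12)·adj(A) = [[-5/6, 2/3], [-1/3, 1/6]]
A^{-1} B = [7/6, 1/6]^T
C A^{-1} B = 1
G(0) = D - C A^{-1} B = 0 - (1) = -1

-1.0000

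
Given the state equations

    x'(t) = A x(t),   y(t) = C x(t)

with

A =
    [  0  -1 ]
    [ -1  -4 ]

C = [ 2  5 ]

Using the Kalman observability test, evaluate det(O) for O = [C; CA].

-19

CA = [[-5, -22]]
Observability matrix O = [C; CA] = [[2, 5], [-5, -22]]
det(O) = 2·(-22) - 5·(-5) = -44 - (-25) = -19
Since det(O) ≠ 0, rank(O) = 2 and the system is completely observable.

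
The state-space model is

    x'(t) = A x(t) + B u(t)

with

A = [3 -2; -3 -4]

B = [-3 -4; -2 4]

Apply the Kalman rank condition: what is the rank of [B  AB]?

AB = [[-5, -20], [17, -4]]
Controllability matrix C = [B  AB] = [[-3, -4, -5, -20], [-2, 4, 17, -4]]
Take the 2×2 submatrix of C formed by columns 1, 2: [[-3, -4], [-2, 4]]. Its determinant is (-3)·4 - (-4)·(-2) = -12 - 8 = -20 ≠ 0.
So rank(C) ≥ 2; since C has 2 rows, rank(C) = 2.
rank(C) = 2 = n, so the pair (A, B) is completely controllable.

2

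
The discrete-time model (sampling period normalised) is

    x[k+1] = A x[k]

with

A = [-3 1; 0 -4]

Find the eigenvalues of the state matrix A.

det(zI - A) = z^2 - (tr A)z + det A, with tr A = (-3) + (-4) = -7 and det A = (-3)·(-4) - 1·0 = 12 - 0 = 12.
So p(z) = det(zI - A) = z^2 + 7z + 12.
Factor z^2 + 7z + 12: two numbers with sum -7 and product 12 are -3 and -4, so z^2 + 7z + 12 = (z + 3)(z + 4).
Hence p(z) = (z + 3) (z + 4), with roots -4, -3.

-4, -3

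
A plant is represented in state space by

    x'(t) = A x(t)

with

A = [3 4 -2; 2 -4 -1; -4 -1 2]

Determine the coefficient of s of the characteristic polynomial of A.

Expand det(sI - A) for the 3×3 matrix.
p(s) = s^3 - s^2 - 31s - 9.
(Check: constant term = det(-A) = (-1)^3 det A = -9; coefficient of s^2 = -tr A = -1.)
The coefficient of s is -31.

-31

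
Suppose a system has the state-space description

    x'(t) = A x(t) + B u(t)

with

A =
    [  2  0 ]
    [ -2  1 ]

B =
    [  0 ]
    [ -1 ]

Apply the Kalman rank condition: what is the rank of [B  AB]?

AB = [[0], [-1]]
Controllability matrix C = [B  AB] = [[0, 0], [-1, -1]]
Every column of C is a scalar multiple of column 1 = [0, -1] (multipliers 1, 1), so the columns span a one-dimensional space.
C ≠ 0, hence rank(C) = 1.
rank(C) = 1 < n = 2, so the pair (A, B) is not completely controllable.

1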